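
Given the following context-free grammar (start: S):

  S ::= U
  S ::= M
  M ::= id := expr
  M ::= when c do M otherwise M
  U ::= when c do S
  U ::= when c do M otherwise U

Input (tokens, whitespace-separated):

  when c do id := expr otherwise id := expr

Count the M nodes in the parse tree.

[S [M when c do [M id := expr] otherwise [M id := expr]]]

3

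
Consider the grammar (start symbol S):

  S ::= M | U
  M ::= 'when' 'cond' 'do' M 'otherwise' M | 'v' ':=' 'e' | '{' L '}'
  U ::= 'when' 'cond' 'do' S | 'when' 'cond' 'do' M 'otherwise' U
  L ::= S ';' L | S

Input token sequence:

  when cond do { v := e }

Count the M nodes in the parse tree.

2

[S [U when cond do [S [M { [L [S [M v := e]]] }]]]]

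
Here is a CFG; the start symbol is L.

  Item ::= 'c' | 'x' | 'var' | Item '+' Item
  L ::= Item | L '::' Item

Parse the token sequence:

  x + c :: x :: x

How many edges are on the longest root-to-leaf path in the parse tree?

5

[L [L [L [Item [Item x] + [Item c]]] :: [Item x]] :: [Item x]]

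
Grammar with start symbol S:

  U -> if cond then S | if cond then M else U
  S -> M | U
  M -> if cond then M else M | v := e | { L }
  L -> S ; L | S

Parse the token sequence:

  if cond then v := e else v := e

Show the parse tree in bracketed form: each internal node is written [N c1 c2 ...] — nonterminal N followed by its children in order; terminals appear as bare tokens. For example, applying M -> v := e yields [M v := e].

S
M
if cond then M else M
if cond then v := e else M
if cond then v := e else v := e

[S [M if cond then [M v := e] else [M v := e]]]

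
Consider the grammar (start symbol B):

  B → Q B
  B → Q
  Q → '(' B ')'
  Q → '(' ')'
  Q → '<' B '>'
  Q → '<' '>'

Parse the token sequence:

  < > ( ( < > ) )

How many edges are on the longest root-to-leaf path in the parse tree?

[B [Q < >] [B [Q ( [B [Q ( [B [Q < >]] )]] )]]]

7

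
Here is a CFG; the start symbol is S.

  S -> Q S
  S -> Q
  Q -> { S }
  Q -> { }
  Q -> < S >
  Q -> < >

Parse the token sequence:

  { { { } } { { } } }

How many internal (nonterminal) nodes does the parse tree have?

10

[S [Q { [S [Q { [S [Q { }]] }] [S [Q { [S [Q { }]] }]]] }]]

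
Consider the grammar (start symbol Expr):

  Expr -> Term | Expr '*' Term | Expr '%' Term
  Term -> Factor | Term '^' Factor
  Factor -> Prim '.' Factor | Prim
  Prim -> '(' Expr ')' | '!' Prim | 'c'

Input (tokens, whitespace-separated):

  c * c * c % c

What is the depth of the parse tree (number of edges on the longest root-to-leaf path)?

[Expr [Expr [Expr [Expr [Term [Factor [Prim c]]]] * [Term [Factor [Prim c]]]] * [Term [Factor [Prim c]]]] % [Term [Factor [Prim c]]]]

7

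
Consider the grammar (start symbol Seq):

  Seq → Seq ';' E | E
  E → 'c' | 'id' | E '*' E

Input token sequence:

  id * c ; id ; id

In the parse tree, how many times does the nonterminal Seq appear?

[Seq [Seq [Seq [E [E id] * [E c]]] ; [E id]] ; [E id]]

3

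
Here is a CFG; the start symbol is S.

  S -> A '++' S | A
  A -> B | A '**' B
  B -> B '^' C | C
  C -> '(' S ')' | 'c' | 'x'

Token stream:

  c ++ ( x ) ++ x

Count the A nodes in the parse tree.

[S [A [B [C c]]] ++ [S [A [B [C ( [S [A [B [C x]]]] )]]] ++ [S [A [B [C x]]]]]]

4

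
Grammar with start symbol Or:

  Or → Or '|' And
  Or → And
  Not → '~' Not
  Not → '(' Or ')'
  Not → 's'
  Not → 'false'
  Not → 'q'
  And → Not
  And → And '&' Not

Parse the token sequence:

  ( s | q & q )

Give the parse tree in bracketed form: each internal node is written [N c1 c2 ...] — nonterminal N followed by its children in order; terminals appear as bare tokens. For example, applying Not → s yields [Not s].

[Or [And [Not ( [Or [Or [And [Not s]]] | [And [And [Not q]] & [Not q]]] )]]]

Or
And
Not
( Or )
( Or | And )
( And | And )
( Not | And )
( s | And )
( s | And & Not )
( s | Not & Not )
( s | q & Not )
( s | q & q )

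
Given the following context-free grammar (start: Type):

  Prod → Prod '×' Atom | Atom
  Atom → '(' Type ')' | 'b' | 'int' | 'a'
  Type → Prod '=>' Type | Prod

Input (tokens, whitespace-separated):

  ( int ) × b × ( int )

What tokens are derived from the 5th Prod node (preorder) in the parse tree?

int

[Type [Prod [Prod [Prod [Atom ( [Type [Prod [Atom int]]] )]] × [Atom b]] × [Atom ( [Type [Prod [Atom int]]] )]]]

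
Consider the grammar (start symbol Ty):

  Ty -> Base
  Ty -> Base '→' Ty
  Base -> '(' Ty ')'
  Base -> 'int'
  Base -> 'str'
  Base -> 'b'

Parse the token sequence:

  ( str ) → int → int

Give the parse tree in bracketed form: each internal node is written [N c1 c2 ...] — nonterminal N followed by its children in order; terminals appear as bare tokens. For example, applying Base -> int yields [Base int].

Ty
Base → Ty
( Ty ) → Ty
( Base ) → Ty
( str ) → Ty
( str ) → Base → Ty
( str ) → int → Ty
( str ) → int → Base
( str ) → int → int

[Ty [Base ( [Ty [Base str]] )] → [Ty [Base int] → [Ty [Base int]]]]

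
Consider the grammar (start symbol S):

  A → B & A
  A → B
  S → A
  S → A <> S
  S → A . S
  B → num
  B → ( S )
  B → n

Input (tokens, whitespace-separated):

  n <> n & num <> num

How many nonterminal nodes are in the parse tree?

11

[S [A [B n]] <> [S [A [B n] & [A [B num]]] <> [S [A [B num]]]]]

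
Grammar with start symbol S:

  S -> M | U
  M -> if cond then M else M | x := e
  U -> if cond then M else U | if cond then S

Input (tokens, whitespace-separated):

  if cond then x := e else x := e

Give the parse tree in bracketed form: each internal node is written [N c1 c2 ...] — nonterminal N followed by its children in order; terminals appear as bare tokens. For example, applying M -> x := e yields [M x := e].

S
M
if cond then M else M
if cond then x := e else M
if cond then x := e else x := e

[S [M if cond then [M x := e] else [M x := e]]]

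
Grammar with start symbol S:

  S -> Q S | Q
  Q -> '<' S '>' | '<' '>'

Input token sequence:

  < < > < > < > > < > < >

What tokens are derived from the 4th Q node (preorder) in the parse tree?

< >

[S [Q < [S [Q < >] [S [Q < >] [S [Q < >]]]] >] [S [Q < >] [S [Q < >]]]]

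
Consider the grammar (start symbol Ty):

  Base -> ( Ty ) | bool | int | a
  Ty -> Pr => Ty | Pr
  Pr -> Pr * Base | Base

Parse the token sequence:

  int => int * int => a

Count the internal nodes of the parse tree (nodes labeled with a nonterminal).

[Ty [Pr [Base int]] => [Ty [Pr [Pr [Base int]] * [Base int]] => [Ty [Pr [Base a]]]]]

11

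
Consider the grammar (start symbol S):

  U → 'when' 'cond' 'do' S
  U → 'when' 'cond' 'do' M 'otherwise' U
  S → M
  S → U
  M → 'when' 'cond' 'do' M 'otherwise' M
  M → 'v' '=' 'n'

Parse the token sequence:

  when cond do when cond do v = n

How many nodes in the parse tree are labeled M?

[S [U when cond do [S [U when cond do [S [M v = n]]]]]]

1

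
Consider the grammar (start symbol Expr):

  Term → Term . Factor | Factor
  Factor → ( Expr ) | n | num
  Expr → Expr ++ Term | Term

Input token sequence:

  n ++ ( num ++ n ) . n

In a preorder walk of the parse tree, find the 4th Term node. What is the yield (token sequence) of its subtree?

[Expr [Expr [Term [Factor n]]] ++ [Term [Term [Factor ( [Expr [Expr [Term [Factor num]]] ++ [Term [Factor n]]] )]] . [Factor n]]]

num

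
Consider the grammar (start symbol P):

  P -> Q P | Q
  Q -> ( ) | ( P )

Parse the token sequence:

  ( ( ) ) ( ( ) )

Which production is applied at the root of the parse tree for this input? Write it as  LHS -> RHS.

[P [Q ( [P [Q ( )]] )] [P [Q ( [P [Q ( )]] )]]]

P -> Q P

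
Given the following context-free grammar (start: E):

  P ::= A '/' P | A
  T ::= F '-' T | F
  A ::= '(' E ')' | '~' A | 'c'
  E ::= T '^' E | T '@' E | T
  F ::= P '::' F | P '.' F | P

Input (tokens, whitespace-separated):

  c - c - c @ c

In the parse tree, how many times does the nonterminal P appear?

[E [T [F [P [A c]]] - [T [F [P [A c]]] - [T [F [P [A c]]]]]] @ [E [T [F [P [A c]]]]]]

4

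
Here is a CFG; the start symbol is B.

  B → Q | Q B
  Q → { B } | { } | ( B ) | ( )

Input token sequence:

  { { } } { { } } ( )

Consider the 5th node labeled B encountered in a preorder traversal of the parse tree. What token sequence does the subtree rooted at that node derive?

( )

[B [Q { [B [Q { }]] }] [B [Q { [B [Q { }]] }] [B [Q ( )]]]]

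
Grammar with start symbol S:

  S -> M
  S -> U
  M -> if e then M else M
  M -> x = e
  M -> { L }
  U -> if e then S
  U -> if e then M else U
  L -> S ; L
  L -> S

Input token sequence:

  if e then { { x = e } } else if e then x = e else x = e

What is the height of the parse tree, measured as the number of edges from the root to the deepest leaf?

[S [M if e then [M { [L [S [M { [L [S [M x = e]]] }]]] }] else [M if e then [M x = e] else [M x = e]]]]

9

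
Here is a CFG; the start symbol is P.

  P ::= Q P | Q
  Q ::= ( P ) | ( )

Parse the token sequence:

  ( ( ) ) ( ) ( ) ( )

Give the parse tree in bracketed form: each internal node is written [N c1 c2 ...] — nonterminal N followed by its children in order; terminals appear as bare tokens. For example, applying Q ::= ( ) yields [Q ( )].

P
Q P
( P ) P
( Q ) P
( ( ) ) P
( ( ) ) Q P
( ( ) ) ( ) P
( ( ) ) ( ) Q P
( ( ) ) ( ) ( ) P
( ( ) ) ( ) ( ) Q
( ( ) ) ( ) ( ) ( )

[P [Q ( [P [Q ( )]] )] [P [Q ( )] [P [Q ( )] [P [Q ( )]]]]]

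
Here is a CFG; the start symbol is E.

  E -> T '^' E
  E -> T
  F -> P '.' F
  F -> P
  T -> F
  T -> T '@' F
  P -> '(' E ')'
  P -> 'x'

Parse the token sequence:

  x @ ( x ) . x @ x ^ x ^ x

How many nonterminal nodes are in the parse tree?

[E [T [T [T [F [P x]]] @ [F [P ( [E [T [F [P x]]]] )] . [F [P x]]]] @ [F [P x]]] ^ [E [T [F [P x]]] ^ [E [T [F [P x]]]]]]

24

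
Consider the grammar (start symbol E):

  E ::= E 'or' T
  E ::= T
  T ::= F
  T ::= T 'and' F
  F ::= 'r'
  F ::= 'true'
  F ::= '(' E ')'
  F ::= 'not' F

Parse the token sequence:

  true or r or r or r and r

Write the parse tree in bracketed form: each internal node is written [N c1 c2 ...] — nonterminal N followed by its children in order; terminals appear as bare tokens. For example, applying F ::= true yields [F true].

[E [E [E [E [T [F true]]] or [T [F r]]] or [T [F r]]] or [T [T [F r]] and [F r]]]

E
E or T
E or T or T
E or T or T or T
T or T or T or T
F or T or T or T
true or T or T or T
true or F or T or T
true or r or T or T
true or r or F or T
true or r or r or T
true or r or r or T and F
true or r or r or F and F
true or r or r or r and F
true or r or r or r and r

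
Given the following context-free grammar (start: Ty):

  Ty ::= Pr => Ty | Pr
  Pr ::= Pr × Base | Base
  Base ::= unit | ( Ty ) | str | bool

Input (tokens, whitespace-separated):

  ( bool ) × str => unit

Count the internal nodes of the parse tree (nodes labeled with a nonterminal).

[Ty [Pr [Pr [Base ( [Ty [Pr [Base bool]]] )]] × [Base str]] => [Ty [Pr [Base unit]]]]

11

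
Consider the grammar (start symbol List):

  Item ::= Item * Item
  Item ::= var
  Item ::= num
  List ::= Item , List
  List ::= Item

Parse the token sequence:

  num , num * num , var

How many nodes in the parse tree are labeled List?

3

[List [Item num] , [List [Item [Item num] * [Item num]] , [List [Item var]]]]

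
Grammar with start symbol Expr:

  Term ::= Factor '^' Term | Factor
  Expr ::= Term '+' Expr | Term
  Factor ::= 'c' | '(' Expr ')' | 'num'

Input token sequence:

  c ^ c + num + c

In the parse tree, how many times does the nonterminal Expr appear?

3

[Expr [Term [Factor c] ^ [Term [Factor c]]] + [Expr [Term [Factor num]] + [Expr [Term [Factor c]]]]]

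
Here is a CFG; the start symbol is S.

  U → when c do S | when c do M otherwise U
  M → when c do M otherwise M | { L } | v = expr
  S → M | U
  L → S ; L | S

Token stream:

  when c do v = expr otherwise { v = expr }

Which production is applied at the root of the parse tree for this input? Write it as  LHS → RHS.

S → M

[S [M when c do [M v = expr] otherwise [M { [L [S [M v = expr]]] }]]]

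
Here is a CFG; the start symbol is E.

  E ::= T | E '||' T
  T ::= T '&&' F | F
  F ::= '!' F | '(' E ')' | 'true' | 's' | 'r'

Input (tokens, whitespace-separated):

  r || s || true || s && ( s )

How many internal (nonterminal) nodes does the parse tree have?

17

[E [E [E [E [T [F r]]] || [T [F s]]] || [T [F true]]] || [T [T [F s]] && [F ( [E [T [F s]]] )]]]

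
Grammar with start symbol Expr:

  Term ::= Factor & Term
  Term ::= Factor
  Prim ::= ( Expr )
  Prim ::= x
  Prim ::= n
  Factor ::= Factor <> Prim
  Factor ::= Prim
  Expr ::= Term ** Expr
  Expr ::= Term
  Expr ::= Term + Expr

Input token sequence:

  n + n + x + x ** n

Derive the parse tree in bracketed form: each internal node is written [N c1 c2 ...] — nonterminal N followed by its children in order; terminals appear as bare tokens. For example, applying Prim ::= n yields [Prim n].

Expr
Term + Expr
Factor + Expr
Prim + Expr
n + Expr
n + Term + Expr
n + Factor + Expr
n + Prim + Expr
n + n + Expr
n + n + Term + Expr
n + n + Factor + Expr
n + n + Prim + Expr
n + n + x + Expr
n + n + x + Term ** Expr
n + n + x + Factor ** Expr
n + n + x + Prim ** Expr
n + n + x + x ** Expr
n + n + x + x ** Term
n + n + x + x ** Factor
n + n + x + x ** Prim
n + n + x + x ** n

[Expr [Term [Factor [Prim n]]] + [Expr [Term [Factor [Prim n]]] + [Expr [Term [Factor [Prim x]]] + [Expr [Term [Factor [Prim x]]] ** [Expr [Term [Factor [Prim n]]]]]]]]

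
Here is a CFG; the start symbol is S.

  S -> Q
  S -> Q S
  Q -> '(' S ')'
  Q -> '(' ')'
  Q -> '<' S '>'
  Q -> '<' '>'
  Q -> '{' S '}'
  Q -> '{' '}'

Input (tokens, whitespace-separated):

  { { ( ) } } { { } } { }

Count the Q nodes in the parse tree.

[S [Q { [S [Q { [S [Q ( )]] }]] }] [S [Q { [S [Q { }]] }] [S [Q { }]]]]

6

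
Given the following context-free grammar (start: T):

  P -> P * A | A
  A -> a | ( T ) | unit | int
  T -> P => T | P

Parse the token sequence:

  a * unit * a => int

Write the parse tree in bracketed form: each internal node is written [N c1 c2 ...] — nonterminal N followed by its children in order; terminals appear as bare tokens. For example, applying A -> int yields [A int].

T
P => T
P * A => T
P * A * A => T
A * A * A => T
a * A * A => T
a * unit * A => T
a * unit * a => T
a * unit * a => P
a * unit * a => A
a * unit * a => int

[T [P [P [P [A a]] * [A unit]] * [A a]] => [T [P [A int]]]]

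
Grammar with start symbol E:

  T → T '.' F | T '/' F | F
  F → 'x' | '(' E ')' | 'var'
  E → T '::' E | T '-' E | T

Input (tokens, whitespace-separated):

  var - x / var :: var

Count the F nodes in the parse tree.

4

[E [T [F var]] - [E [T [T [F x]] / [F var]] :: [E [T [F var]]]]]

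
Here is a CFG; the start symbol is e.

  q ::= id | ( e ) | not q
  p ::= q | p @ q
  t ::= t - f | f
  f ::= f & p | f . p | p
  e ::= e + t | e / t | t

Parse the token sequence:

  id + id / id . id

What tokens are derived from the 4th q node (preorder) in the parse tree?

id

[e [e [e [t [f [p [q id]]]]] + [t [f [p [q id]]]]] / [t [f [f [p [q id]]] . [p [q id]]]]]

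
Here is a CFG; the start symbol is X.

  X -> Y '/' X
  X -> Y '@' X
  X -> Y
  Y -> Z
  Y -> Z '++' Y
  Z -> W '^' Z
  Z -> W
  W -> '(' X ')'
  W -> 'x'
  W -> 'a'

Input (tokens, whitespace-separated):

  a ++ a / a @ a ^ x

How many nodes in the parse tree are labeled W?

5

[X [Y [Z [W a]] ++ [Y [Z [W a]]]] / [X [Y [Z [W a]]] @ [X [Y [Z [W a] ^ [Z [W x]]]]]]]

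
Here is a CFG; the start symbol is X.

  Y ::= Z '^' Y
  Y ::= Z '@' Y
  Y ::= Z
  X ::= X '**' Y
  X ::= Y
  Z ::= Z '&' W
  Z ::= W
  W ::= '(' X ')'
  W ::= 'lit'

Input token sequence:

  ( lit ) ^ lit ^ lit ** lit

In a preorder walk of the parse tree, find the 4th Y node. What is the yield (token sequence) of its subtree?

[X [X [Y [Z [W ( [X [Y [Z [W lit]]]] )]] ^ [Y [Z [W lit]] ^ [Y [Z [W lit]]]]]] ** [Y [Z [W lit]]]]

lit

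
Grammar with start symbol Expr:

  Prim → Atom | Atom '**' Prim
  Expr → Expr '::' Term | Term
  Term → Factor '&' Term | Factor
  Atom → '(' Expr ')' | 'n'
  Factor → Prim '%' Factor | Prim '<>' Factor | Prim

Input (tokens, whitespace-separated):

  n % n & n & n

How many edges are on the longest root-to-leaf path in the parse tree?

[Expr [Term [Factor [Prim [Atom n]] % [Factor [Prim [Atom n]]]] & [Term [Factor [Prim [Atom n]]] & [Term [Factor [Prim [Atom n]]]]]]]

7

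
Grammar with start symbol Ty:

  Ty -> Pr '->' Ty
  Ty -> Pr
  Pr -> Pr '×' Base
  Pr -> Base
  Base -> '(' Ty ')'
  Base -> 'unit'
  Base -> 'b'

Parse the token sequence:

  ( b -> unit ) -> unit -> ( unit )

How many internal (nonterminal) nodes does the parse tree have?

18

[Ty [Pr [Base ( [Ty [Pr [Base b]] -> [Ty [Pr [Base unit]]]] )]] -> [Ty [Pr [Base unit]] -> [Ty [Pr [Base ( [Ty [Pr [Base unit]]] )]]]]]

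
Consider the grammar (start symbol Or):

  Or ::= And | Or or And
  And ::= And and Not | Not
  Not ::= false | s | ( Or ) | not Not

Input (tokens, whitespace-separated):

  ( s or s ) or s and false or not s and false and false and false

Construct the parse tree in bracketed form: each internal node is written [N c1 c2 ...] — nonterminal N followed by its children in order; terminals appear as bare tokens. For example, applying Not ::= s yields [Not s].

[Or [Or [Or [And [Not ( [Or [Or [And [Not s]]] or [And [Not s]]] )]]] or [And [And [Not s]] and [Not false]]] or [And [And [And [And [Not not [Not s]]] and [Not false]] and [Not false]] and [Not false]]]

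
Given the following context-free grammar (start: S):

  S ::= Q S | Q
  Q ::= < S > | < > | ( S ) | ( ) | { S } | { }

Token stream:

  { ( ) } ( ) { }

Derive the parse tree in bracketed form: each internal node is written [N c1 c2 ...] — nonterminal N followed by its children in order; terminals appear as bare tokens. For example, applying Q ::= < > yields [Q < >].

S
Q S
{ S } S
{ Q } S
{ ( ) } S
{ ( ) } Q S
{ ( ) } ( ) S
{ ( ) } ( ) Q
{ ( ) } ( ) { }

[S [Q { [S [Q ( )]] }] [S [Q ( )] [S [Q { }]]]]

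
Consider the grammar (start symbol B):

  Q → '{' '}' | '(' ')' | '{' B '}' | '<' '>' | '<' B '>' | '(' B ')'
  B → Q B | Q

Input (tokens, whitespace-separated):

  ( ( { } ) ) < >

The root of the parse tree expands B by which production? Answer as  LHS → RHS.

B → Q B

[B [Q ( [B [Q ( [B [Q { }]] )]] )] [B [Q < >]]]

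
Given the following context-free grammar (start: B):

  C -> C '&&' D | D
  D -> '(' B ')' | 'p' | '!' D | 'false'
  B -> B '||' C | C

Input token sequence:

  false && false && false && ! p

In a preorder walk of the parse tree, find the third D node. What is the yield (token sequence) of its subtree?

false

[B [C [C [C [C [D false]] && [D false]] && [D false]] && [D ! [D p]]]]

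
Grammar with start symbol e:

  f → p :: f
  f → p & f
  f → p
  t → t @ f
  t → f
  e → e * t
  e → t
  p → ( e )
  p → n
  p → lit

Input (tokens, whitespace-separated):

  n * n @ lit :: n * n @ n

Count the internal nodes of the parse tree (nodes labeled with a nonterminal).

20

[e [e [e [t [f [p n]]]] * [t [t [f [p n]]] @ [f [p lit] :: [f [p n]]]]] * [t [t [f [p n]]] @ [f [p n]]]]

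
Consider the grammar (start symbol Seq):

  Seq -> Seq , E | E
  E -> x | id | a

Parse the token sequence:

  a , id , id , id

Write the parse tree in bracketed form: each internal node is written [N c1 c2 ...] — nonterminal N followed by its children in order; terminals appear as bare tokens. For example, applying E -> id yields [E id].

[Seq [Seq [Seq [Seq [E a]] , [E id]] , [E id]] , [E id]]

Seq
Seq , E
Seq , E , E
Seq , E , E , E
E , E , E , E
a , E , E , E
a , id , E , E
a , id , id , E
a , id , id , id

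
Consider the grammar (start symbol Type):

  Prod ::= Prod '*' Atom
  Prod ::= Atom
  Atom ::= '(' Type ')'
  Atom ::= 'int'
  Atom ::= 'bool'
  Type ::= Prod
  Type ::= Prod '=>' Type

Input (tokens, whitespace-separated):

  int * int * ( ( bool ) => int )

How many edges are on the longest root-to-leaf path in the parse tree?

9

[Type [Prod [Prod [Prod [Atom int]] * [Atom int]] * [Atom ( [Type [Prod [Atom ( [Type [Prod [Atom bool]]] )]] => [Type [Prod [Atom int]]]] )]]]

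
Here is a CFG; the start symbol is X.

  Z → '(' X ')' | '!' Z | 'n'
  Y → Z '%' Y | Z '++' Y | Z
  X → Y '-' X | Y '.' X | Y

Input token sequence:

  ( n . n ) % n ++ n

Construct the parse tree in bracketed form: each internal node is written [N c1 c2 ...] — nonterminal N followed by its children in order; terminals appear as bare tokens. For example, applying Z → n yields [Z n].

X
Y
Z % Y
( X ) % Y
( Y . X ) % Y
( Z . X ) % Y
( n . X ) % Y
( n . Y ) % Y
( n . Z ) % Y
( n . n ) % Y
( n . n ) % Z ++ Y
( n . n ) % n ++ Y
( n . n ) % n ++ Z
( n . n ) % n ++ n

[X [Y [Z ( [X [Y [Z n]] . [X [Y [Z n]]]] )] % [Y [Z n] ++ [Y [Z n]]]]]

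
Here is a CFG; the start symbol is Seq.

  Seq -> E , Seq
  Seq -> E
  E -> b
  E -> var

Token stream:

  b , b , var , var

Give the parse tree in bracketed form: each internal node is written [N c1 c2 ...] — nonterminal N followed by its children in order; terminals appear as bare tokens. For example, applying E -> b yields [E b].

[Seq [E b] , [Seq [E b] , [Seq [E var] , [Seq [E var]]]]]

Seq
E , Seq
b , Seq
b , E , Seq
b , b , Seq
b , b , E , Seq
b , b , var , Seq
b , b , var , E
b , b , var , var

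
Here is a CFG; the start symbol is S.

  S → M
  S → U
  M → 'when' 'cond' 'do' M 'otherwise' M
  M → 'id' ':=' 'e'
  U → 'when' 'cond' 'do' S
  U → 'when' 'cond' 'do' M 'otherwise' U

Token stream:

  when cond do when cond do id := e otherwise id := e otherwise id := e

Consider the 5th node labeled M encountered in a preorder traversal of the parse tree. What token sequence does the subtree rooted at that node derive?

id := e

[S [M when cond do [M when cond do [M id := e] otherwise [M id := e]] otherwise [M id := e]]]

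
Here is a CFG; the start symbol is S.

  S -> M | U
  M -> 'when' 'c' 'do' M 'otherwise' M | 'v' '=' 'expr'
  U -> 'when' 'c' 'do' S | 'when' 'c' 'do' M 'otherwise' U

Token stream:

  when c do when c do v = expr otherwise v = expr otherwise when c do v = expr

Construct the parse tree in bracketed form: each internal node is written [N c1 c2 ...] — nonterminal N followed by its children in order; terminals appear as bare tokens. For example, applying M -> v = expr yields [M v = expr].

S
U
when c do M otherwise U
when c do when c do M otherwise M otherwise U
when c do when c do v = expr otherwise M otherwise U
when c do when c do v = expr otherwise v = expr otherwise U
when c do when c do v = expr otherwise v = expr otherwise when c do S
when c do when c do v = expr otherwise v = expr otherwise when c do M
when c do when c do v = expr otherwise v = expr otherwise when c do v = expr

[S [U when c do [M when c do [M v = expr] otherwise [M v = expr]] otherwise [U when c do [S [M v = expr]]]]]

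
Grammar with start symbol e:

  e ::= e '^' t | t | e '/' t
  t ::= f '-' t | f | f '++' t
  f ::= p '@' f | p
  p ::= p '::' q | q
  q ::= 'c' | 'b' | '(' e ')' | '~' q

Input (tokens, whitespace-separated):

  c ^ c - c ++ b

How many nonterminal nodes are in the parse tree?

[e [e [t [f [p [q c]]]]] ^ [t [f [p [q c]]] - [t [f [p [q c]]] ++ [t [f [p [q b]]]]]]]

18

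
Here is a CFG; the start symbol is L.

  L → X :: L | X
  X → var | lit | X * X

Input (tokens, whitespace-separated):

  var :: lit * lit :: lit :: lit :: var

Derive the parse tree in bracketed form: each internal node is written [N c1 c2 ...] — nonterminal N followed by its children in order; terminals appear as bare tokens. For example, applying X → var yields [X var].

L
X :: L
var :: L
var :: X :: L
var :: X * X :: L
var :: lit * X :: L
var :: lit * lit :: L
var :: lit * lit :: X :: L
var :: lit * lit :: lit :: L
var :: lit * lit :: lit :: X :: L
var :: lit * lit :: lit :: lit :: L
var :: lit * lit :: lit :: lit :: X
var :: lit * lit :: lit :: lit :: var

[L [X var] :: [L [X [X lit] * [X lit]] :: [L [X lit] :: [L [X lit] :: [L [X var]]]]]]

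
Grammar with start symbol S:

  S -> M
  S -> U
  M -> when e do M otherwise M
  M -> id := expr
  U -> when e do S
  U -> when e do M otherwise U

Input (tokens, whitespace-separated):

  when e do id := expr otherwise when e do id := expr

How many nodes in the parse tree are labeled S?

2

[S [U when e do [M id := expr] otherwise [U when e do [S [M id := expr]]]]]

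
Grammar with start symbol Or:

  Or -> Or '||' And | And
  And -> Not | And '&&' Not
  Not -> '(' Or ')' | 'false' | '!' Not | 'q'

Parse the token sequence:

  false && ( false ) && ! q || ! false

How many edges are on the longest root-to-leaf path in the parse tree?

8

[Or [Or [And [And [And [Not false]] && [Not ( [Or [And [Not false]]] )]] && [Not ! [Not q]]]] || [And [Not ! [Not false]]]]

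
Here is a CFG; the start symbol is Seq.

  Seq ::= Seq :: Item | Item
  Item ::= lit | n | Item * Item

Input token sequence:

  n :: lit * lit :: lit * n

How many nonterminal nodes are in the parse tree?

10

[Seq [Seq [Seq [Item n]] :: [Item [Item lit] * [Item lit]]] :: [Item [Item lit] * [Item n]]]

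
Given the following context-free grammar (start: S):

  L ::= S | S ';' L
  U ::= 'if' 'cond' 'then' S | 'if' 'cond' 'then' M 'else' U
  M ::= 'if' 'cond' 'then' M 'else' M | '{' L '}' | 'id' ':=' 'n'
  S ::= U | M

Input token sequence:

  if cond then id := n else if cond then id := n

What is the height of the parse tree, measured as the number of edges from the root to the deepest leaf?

5

[S [U if cond then [M id := n] else [U if cond then [S [M id := n]]]]]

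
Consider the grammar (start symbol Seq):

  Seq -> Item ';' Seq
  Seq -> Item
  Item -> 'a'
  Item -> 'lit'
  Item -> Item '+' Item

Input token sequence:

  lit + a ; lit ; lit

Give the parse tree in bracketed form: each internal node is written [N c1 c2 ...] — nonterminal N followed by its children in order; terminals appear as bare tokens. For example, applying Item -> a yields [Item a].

[Seq [Item [Item lit] + [Item a]] ; [Seq [Item lit] ; [Seq [Item lit]]]]

Seq
Item ; Seq
Item + Item ; Seq
lit + Item ; Seq
lit + a ; Seq
lit + a ; Item ; Seq
lit + a ; lit ; Seq
lit + a ; lit ; Item
lit + a ; lit ; lit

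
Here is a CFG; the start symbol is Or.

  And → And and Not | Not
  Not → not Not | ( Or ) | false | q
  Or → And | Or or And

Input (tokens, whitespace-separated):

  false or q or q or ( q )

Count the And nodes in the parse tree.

[Or [Or [Or [Or [And [Not false]]] or [And [Not q]]] or [And [Not q]]] or [And [Not ( [Or [And [Not q]]] )]]]

5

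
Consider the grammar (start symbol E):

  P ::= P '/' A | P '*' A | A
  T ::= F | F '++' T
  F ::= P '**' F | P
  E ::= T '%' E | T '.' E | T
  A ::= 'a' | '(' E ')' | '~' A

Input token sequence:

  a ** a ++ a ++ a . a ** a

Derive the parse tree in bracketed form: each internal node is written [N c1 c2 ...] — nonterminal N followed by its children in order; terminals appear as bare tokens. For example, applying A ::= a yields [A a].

[E [T [F [P [A a]] ** [F [P [A a]]]] ++ [T [F [P [A a]]] ++ [T [F [P [A a]]]]]] . [E [T [F [P [A a]] ** [F [P [A a]]]]]]]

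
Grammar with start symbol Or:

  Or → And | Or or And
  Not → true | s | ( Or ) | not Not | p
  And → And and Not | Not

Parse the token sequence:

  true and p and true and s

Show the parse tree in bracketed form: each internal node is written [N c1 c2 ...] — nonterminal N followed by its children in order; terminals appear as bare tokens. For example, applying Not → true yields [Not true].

Or
And
And and Not
And and Not and Not
And and Not and Not and Not
Not and Not and Not and Not
true and Not and Not and Not
true and p and Not and Not
true and p and true and Not
true and p and true and s

[Or [And [And [And [And [Not true]] and [Not p]] and [Not true]] and [Not s]]]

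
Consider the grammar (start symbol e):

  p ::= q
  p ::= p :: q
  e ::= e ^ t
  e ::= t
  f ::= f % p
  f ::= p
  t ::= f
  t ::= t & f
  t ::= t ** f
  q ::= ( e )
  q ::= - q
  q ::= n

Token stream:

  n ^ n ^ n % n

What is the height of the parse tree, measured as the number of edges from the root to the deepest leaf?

[e [e [e [t [f [p [q n]]]]] ^ [t [f [p [q n]]]]] ^ [t [f [f [p [q n]]] % [p [q n]]]]]

7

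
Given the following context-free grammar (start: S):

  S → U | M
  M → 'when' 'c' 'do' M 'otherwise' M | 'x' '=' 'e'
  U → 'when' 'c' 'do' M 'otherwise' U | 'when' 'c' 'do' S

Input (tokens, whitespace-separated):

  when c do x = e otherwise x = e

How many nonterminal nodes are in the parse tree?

[S [M when c do [M x = e] otherwise [M x = e]]]

4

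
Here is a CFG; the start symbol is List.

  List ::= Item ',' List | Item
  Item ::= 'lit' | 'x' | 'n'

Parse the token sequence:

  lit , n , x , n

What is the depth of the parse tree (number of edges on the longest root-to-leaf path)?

5

[List [Item lit] , [List [Item n] , [List [Item x] , [List [Item n]]]]]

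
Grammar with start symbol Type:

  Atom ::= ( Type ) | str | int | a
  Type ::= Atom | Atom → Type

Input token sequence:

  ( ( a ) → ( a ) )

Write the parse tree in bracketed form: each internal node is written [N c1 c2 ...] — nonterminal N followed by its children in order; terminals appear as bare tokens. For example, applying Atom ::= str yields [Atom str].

[Type [Atom ( [Type [Atom ( [Type [Atom a]] )] → [Type [Atom ( [Type [Atom a]] )]]] )]]

Type
Atom
( Type )
( Atom → Type )
( ( Type ) → Type )
( ( Atom ) → Type )
( ( a ) → Type )
( ( a ) → Atom )
( ( a ) → ( Type ) )
( ( a ) → ( Atom ) )
( ( a ) → ( a ) )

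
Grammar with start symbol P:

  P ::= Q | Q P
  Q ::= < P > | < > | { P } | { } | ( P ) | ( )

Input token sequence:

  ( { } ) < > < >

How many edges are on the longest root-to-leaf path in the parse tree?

4

[P [Q ( [P [Q { }]] )] [P [Q < >] [P [Q < >]]]]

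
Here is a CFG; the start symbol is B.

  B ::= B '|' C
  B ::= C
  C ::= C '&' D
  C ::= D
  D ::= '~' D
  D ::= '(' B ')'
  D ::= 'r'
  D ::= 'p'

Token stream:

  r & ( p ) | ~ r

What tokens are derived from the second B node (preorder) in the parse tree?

[B [B [C [C [D r]] & [D ( [B [C [D p]]] )]]] | [C [D ~ [D r]]]]

r & ( p )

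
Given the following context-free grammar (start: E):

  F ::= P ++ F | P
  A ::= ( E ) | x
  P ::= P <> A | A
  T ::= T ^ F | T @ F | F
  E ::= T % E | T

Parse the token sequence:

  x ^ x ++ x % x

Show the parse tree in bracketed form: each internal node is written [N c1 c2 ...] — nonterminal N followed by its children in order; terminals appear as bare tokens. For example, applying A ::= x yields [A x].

[E [T [T [F [P [A x]]]] ^ [F [P [A x]] ++ [F [P [A x]]]]] % [E [T [F [P [A x]]]]]]

E
T % E
T ^ F % E
F ^ F % E
P ^ F % E
A ^ F % E
x ^ F % E
x ^ P ++ F % E
x ^ A ++ F % E
x ^ x ++ F % E
x ^ x ++ P % E
x ^ x ++ A % E
x ^ x ++ x % E
x ^ x ++ x % T
x ^ x ++ x % F
x ^ x ++ x % P
x ^ x ++ x % A
x ^ x ++ x % x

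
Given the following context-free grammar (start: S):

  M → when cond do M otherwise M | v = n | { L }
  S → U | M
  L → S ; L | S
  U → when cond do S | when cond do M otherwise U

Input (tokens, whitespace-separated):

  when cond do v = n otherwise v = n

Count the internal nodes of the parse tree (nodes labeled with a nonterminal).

4

[S [M when cond do [M v = n] otherwise [M v = n]]]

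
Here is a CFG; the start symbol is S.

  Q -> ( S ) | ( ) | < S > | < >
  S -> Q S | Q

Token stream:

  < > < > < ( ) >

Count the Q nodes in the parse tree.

4

[S [Q < >] [S [Q < >] [S [Q < [S [Q ( )]] >]]]]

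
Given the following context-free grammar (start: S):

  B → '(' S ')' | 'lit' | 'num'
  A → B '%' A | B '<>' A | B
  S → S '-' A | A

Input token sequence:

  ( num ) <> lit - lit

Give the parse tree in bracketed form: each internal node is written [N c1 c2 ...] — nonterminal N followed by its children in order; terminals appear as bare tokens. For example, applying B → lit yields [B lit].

[S [S [A [B ( [S [A [B num]]] )] <> [A [B lit]]]] - [A [B lit]]]

S
S - A
A - A
B <> A - A
( S ) <> A - A
( A ) <> A - A
( B ) <> A - A
( num ) <> A - A
( num ) <> B - A
( num ) <> lit - A
( num ) <> lit - B
( num ) <> lit - lit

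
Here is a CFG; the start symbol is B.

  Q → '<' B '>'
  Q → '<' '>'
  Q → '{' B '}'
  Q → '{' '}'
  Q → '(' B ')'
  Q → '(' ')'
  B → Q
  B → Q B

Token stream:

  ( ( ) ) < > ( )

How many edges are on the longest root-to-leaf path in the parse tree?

[B [Q ( [B [Q ( )]] )] [B [Q < >] [B [Q ( )]]]]

4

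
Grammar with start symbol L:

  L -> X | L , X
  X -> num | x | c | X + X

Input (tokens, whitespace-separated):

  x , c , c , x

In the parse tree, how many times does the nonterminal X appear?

[L [L [L [L [X x]] , [X c]] , [X c]] , [X x]]

4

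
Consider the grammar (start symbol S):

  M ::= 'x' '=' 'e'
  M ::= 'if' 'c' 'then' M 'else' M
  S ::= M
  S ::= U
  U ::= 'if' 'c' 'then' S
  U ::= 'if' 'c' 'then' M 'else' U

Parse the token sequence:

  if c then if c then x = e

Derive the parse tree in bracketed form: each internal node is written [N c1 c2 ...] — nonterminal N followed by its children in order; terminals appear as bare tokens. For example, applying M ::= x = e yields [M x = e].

[S [U if c then [S [U if c then [S [M x = e]]]]]]

S
U
if c then S
if c then U
if c then if c then S
if c then if c then M
if c then if c then x = e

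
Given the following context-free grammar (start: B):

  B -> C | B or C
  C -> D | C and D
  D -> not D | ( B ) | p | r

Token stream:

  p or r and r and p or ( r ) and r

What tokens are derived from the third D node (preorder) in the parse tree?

[B [B [B [C [D p]]] or [C [C [C [D r]] and [D r]] and [D p]]] or [C [C [D ( [B [C [D r]]] )]] and [D r]]]

r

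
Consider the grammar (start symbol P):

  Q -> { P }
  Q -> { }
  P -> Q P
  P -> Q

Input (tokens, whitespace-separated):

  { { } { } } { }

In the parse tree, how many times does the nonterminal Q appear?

[P [Q { [P [Q { }] [P [Q { }]]] }] [P [Q { }]]]

4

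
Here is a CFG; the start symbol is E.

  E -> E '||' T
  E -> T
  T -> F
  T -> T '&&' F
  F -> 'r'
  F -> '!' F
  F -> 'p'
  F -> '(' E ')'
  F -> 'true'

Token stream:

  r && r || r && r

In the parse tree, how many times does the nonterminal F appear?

[E [E [T [T [F r]] && [F r]]] || [T [T [F r]] && [F r]]]

4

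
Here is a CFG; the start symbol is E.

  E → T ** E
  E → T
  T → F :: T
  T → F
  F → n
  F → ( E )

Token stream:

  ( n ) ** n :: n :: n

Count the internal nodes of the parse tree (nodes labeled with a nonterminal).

13

[E [T [F ( [E [T [F n]]] )]] ** [E [T [F n] :: [T [F n] :: [T [F n]]]]]]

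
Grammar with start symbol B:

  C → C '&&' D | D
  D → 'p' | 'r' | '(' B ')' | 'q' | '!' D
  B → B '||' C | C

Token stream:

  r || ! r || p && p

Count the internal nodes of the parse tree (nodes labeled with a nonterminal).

[B [B [B [C [D r]]] || [C [D ! [D r]]]] || [C [C [D p]] && [D p]]]

12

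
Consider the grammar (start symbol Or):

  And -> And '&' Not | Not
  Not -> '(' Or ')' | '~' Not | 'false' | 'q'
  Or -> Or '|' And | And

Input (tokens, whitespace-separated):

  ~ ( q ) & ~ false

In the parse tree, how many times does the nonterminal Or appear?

[Or [And [And [Not ~ [Not ( [Or [And [Not q]]] )]]] & [Not ~ [Not false]]]]

2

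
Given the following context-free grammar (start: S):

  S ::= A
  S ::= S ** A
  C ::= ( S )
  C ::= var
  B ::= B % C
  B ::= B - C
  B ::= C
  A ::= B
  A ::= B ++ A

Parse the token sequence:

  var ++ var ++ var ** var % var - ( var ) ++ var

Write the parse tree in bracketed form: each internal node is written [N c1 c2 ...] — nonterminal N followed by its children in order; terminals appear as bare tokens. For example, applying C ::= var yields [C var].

[S [S [A [B [C var]] ++ [A [B [C var]] ++ [A [B [C var]]]]]] ** [A [B [B [B [C var]] % [C var]] - [C ( [S [A [B [C var]]]] )]] ++ [A [B [C var]]]]]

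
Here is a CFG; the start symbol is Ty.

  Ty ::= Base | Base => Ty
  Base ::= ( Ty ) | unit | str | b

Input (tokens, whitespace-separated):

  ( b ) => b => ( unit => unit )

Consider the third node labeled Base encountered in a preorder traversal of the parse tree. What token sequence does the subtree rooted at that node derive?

[Ty [Base ( [Ty [Base b]] )] => [Ty [Base b] => [Ty [Base ( [Ty [Base unit] => [Ty [Base unit]]] )]]]]

b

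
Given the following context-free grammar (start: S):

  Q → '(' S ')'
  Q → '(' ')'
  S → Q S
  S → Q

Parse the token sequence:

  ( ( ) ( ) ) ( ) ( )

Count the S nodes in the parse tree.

[S [Q ( [S [Q ( )] [S [Q ( )]]] )] [S [Q ( )] [S [Q ( )]]]]

5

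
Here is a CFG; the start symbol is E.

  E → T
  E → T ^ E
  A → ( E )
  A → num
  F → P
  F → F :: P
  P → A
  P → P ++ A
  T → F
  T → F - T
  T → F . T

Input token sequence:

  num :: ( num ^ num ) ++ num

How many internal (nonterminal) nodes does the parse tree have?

[E [T [F [F [P [A num]]] :: [P [P [A ( [E [T [F [P [A num]]]] ^ [E [T [F [P [A num]]]]]] )]] ++ [A num]]]]]

20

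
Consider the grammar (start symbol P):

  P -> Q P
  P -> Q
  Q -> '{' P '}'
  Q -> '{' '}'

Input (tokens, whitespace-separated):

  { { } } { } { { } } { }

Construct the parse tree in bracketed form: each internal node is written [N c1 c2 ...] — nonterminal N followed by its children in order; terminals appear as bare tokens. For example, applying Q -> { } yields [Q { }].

P
Q P
{ P } P
{ Q } P
{ { } } P
{ { } } Q P
{ { } } { } P
{ { } } { } Q P
{ { } } { } { P } P
{ { } } { } { Q } P
{ { } } { } { { } } P
{ { } } { } { { } } Q
{ { } } { } { { } } { }

[P [Q { [P [Q { }]] }] [P [Q { }] [P [Q { [P [Q { }]] }] [P [Q { }]]]]]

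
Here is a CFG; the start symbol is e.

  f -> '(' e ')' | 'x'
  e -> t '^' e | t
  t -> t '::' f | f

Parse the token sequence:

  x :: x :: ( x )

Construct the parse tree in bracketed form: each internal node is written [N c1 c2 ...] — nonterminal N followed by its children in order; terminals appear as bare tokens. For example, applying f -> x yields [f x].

[e [t [t [t [f x]] :: [f x]] :: [f ( [e [t [f x]]] )]]]

e
t
t :: f
t :: f :: f
f :: f :: f
x :: f :: f
x :: x :: f
x :: x :: ( e )
x :: x :: ( t )
x :: x :: ( f )
x :: x :: ( x )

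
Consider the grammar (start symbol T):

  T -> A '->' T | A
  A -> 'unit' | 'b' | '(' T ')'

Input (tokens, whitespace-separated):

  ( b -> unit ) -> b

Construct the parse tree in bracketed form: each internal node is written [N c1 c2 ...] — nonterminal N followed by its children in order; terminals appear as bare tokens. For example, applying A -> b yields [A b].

[T [A ( [T [A b] -> [T [A unit]]] )] -> [T [A b]]]

T
A -> T
( T ) -> T
( A -> T ) -> T
( b -> T ) -> T
( b -> A ) -> T
( b -> unit ) -> T
( b -> unit ) -> A
( b -> unit ) -> b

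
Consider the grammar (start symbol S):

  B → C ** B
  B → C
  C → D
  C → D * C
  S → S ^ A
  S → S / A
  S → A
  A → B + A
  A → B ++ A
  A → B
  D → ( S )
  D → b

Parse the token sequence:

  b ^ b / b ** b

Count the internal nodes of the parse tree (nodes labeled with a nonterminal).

18

[S [S [S [A [B [C [D b]]]]] ^ [A [B [C [D b]]]]] / [A [B [C [D b]] ** [B [C [D b]]]]]]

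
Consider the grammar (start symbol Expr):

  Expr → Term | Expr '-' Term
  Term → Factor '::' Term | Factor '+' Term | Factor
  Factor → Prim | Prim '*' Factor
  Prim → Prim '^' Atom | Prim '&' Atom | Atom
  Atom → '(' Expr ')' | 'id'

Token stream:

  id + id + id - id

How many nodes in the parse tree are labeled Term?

4

[Expr [Expr [Term [Factor [Prim [Atom id]]] + [Term [Factor [Prim [Atom id]]] + [Term [Factor [Prim [Atom id]]]]]]] - [Term [Factor [Prim [Atom id]]]]]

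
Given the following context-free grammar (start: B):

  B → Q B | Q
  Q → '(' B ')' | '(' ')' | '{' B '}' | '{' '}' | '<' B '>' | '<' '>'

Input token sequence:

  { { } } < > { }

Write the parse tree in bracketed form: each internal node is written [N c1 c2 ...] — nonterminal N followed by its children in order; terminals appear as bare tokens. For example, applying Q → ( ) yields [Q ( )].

[B [Q { [B [Q { }]] }] [B [Q < >] [B [Q { }]]]]

B
Q B
{ B } B
{ Q } B
{ { } } B
{ { } } Q B
{ { } } < > B
{ { } } < > Q
{ { } } < > { }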